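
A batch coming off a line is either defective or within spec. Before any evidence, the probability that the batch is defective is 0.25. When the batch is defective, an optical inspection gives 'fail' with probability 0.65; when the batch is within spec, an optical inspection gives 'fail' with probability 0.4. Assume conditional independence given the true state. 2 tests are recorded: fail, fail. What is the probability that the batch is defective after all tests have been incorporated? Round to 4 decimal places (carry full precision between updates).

After 'fail': P(defective) = 0.65·0.2500 / (0.65·0.2500 + 0.4·0.7500) ≈ 0.3514
After 'fail': P(defective) = 0.65·0.3514 / (0.65·0.3514 + 0.4·0.6486) ≈ 0.4681

0.4681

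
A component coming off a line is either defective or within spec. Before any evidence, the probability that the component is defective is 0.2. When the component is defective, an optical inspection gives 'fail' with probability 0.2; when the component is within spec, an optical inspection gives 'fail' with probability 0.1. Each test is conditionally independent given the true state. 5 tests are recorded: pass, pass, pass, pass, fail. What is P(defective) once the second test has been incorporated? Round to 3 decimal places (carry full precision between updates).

After 'pass': P(defective) = 0.8·0.2000 / (0.8·0.2000 + 0.9·0.8000) ≈ 0.1818
After 'pass': P(defective) = 0.8·0.1818 / (0.8·0.1818 + 0.9·0.8182) ≈ 0.1649

0.165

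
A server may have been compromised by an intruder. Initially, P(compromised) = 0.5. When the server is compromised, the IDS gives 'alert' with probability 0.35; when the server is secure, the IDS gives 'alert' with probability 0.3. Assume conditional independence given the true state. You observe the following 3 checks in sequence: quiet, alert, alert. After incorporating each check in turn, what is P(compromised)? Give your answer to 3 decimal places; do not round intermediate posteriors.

After 'quiet': P(compromised) = 0.65·0.5000 / (0.65·0.5000 + 0.7·0.5000) ≈ 0.4815
After 'alert': P(compromised) = 0.35·0.4815 / (0.35·0.4815 + 0.3·0.5185) ≈ 0.5200
After 'alert': P(compromised) = 0.35·0.5200 / (0.35·0.5200 + 0.3·0.4800) ≈ 0.5583

0.558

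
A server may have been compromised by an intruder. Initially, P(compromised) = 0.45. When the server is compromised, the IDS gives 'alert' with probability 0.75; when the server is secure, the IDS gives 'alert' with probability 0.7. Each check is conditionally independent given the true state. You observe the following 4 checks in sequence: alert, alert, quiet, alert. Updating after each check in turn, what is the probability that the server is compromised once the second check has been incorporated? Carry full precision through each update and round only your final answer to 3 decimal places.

After 'alert': P(compromised) = 0.75·0.4500 / (0.75·0.4500 + 0.7·0.5500) ≈ 0.4671
After 'alert': P(compromised) = 0.75·0.4671 / (0.75·0.4671 + 0.7·0.5329) ≈ 0.4843

0.484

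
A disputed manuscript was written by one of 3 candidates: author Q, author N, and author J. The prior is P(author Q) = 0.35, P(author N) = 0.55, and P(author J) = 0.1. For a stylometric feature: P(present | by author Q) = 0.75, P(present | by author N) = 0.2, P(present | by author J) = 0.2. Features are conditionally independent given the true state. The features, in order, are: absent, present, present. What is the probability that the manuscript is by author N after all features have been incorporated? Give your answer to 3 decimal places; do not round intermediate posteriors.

Each posterior becomes the prior for the next update.
After 'absent': normaliser = 0.25·0.3500 + 0.8·0.5500 + 0.8·0.1000; P(author Q) ≈ 0.1440, P(author N) ≈ 0.7243, P(author J) ≈ 0.1317
After 'present': normaliser = 0.75·0.1440 + 0.2·0.7243 + 0.2·0.1317; P(author Q) ≈ 0.3869, P(author N) ≈ 0.5188, P(author J) ≈ 0.0943
After 'present': normaliser = 0.75·0.3869 + 0.2·0.5188 + 0.2·0.0943; P(author Q) ≈ 0.7029, P(author N) ≈ 0.2514, P(author J) ≈ 0.0457

0.251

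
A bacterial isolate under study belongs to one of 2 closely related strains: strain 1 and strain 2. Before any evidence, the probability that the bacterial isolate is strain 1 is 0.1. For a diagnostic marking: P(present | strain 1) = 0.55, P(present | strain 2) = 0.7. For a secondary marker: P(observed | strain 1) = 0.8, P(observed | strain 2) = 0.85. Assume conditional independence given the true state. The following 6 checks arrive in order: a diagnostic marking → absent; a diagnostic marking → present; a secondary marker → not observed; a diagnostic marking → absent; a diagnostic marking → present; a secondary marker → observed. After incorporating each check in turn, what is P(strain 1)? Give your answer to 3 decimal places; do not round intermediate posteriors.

0.162

After a diagnostic marking='absent': P(strain 1) = 0.45·0.1000 / (0.45·0.1000 + 0.3·0.9000) ≈ 0.1429
After a diagnostic marking='present': P(strain 1) = 0.55·0.1429 / (0.55·0.1429 + 0.7·0.8571) ≈ 0.1158
After a secondary marker='not observed': P(strain 1) = 0.2·0.1158 / (0.2·0.1158 + 0.15·0.8842) ≈ 0.1486
After a diagnostic marking='absent': P(strain 1) = 0.45·0.1486 / (0.45·0.1486 + 0.3·0.8514) ≈ 0.2075
After a diagnostic marking='present': P(strain 1) = 0.55·0.2075 / (0.55·0.2075 + 0.7·0.7925) ≈ 0.1707
After a secondary marker='observed': P(strain 1) = 0.8·0.1707 / (0.8·0.1707 + 0.85·0.8293) ≈ 0.1623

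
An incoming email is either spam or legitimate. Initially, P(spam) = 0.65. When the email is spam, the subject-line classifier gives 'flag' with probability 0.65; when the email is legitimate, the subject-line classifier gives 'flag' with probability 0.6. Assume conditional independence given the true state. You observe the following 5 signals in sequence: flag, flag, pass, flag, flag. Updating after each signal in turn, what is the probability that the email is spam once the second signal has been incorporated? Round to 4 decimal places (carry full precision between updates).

After 'flag': P(spam) = 0.65·0.6500 / (0.65·0.6500 + 0.6·0.3500) ≈ 0.6680
After 'flag': P(spam) = 0.65·0.6680 / (0.65·0.6680 + 0.6·0.3320) ≈ 0.6855

0.6855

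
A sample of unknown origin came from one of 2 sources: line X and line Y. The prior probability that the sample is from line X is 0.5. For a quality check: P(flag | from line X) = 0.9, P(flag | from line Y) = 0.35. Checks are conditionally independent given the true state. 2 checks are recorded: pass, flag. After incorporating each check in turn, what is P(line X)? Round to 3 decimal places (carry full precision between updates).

0.283

Apply Bayes' rule sequentially, carrying P(line X) forward.
After 'pass': P(line X) = 0.1·0.5000 / (0.1·0.5000 + 0.65·0.5000) ≈ 0.1333
After 'flag': P(line X) = 0.9·0.1333 / (0.9·0.1333 + 0.35·0.8667) ≈ 0.2835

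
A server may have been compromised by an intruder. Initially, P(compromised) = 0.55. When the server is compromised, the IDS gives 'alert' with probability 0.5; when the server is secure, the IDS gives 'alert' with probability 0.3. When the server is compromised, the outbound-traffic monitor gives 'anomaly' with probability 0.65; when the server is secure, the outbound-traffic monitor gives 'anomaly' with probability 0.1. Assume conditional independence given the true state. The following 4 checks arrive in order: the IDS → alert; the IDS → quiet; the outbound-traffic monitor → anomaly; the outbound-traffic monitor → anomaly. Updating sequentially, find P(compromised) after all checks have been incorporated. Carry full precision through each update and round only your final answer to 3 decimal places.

0.984

After the IDS='alert': P(compromised) = 0.5·0.5500 / (0.5·0.5500 + 0.3·0.4500) ≈ 0.6707
After the IDS='quiet': P(compromised) = 0.5·0.6707 / (0.5·0.6707 + 0.7·0.3293) ≈ 0.5927
After the outbound-traffic monitor='anomaly': P(compromised) = 0.65·0.5927 / (0.65·0.5927 + 0.1·0.4073) ≈ 0.9044
After the outbound-traffic monitor='anomaly': P(compromised) = 0.65·0.9044 / (0.65·0.9044 + 0.1·0.0956) ≈ 0.9840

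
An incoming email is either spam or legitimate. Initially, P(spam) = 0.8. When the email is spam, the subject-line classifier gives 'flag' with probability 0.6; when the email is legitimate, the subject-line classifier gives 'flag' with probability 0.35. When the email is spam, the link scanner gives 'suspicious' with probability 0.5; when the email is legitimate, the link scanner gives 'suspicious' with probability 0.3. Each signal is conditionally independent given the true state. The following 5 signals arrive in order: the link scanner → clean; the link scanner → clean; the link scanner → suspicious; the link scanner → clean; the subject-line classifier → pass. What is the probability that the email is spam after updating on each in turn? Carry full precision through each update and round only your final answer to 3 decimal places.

After the link scanner='clean': P(spam) = 0.5·0.8000 / (0.5·0.8000 + 0.7·0.2000) ≈ 0.7407
After the link scanner='clean': P(spam) = 0.5·0.7407 / (0.5·0.7407 + 0.7·0.2593) ≈ 0.6711
After the link scanner='suspicious': P(spam) = 0.5·0.6711 / (0.5·0.6711 + 0.3·0.3289) ≈ 0.7728
After the link scanner='clean': P(spam) = 0.5·0.7728 / (0.5·0.7728 + 0.7·0.2272) ≈ 0.7084
After the subject-line classifier='pass': P(spam) = 0.4·0.7084 / (0.4·0.7084 + 0.65·0.2916) ≈ 0.5992

0.599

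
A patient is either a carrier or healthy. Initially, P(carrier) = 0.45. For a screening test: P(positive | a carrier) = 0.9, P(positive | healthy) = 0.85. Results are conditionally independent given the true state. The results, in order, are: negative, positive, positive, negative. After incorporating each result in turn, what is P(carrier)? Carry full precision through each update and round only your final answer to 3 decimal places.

0.290

After 'negative': P(carrier) = 0.1·0.4500 / (0.1·0.4500 + 0.15·0.5500) ≈ 0.3529
After 'positive': P(carrier) = 0.9·0.3529 / (0.9·0.3529 + 0.85·0.6471) ≈ 0.3661
After 'positive': P(carrier) = 0.9·0.3661 / (0.9·0.3661 + 0.85·0.6339) ≈ 0.3795
After 'negative': P(carrier) = 0.1·0.3795 / (0.1·0.3795 + 0.15·0.6205) ≈ 0.2896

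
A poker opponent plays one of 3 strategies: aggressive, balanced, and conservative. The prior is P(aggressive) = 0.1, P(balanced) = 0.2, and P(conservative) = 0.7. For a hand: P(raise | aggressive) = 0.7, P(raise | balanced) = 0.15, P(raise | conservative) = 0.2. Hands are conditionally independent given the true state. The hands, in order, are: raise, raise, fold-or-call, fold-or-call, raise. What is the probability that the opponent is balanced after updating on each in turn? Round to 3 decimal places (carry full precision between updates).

After 'raise': normaliser = 0.7·0.1000 + 0.15·0.2000 + 0.2·0.7000; P(aggressive) ≈ 0.2917, P(balanced) ≈ 0.1250, P(conservative) ≈ 0.5833
After 'raise': normaliser = 0.7·0.2917 + 0.15·0.1250 + 0.2·0.5833; P(aggressive) ≈ 0.6012, P(balanced) ≈ 0.0552, P(conservative) ≈ 0.3436
After 'fold-or-call': normaliser = 0.3·0.6012 + 0.85·0.0552 + 0.8·0.3436; P(aggressive) ≈ 0.3592, P(balanced) ≈ 0.0935, P(conservative) ≈ 0.5473
After 'fold-or-call': normaliser = 0.3·0.3592 + 0.85·0.0935 + 0.8·0.5473; P(aggressive) ≈ 0.1724, P(balanced) ≈ 0.1271, P(conservative) ≈ 0.7005
After 'raise': normaliser = 0.7·0.1724 + 0.15·0.1271 + 0.2·0.7005; P(aggressive) ≈ 0.4312, P(balanced) ≈ 0.0681, P(conservative) ≈ 0.5007

0.068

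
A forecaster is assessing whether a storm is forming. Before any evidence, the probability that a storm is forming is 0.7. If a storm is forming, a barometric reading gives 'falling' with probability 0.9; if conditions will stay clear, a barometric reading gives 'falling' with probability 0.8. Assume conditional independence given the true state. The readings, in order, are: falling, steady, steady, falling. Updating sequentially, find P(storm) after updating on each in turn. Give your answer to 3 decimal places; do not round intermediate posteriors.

After 'falling': P(storm) = 0.9·0.7000 / (0.9·0.7000 + 0.8·0.3000) ≈ 0.7241
After 'steady': P(storm) = 0.1·0.7241 / (0.1·0.7241 + 0.2·0.2759) ≈ 0.5676
After 'steady': P(storm) = 0.1·0.5676 / (0.1·0.5676 + 0.2·0.4324) ≈ 0.3962
After 'falling': P(storm) = 0.9·0.3962 / (0.9·0.3962 + 0.8·0.6038) ≈ 0.4247

0.425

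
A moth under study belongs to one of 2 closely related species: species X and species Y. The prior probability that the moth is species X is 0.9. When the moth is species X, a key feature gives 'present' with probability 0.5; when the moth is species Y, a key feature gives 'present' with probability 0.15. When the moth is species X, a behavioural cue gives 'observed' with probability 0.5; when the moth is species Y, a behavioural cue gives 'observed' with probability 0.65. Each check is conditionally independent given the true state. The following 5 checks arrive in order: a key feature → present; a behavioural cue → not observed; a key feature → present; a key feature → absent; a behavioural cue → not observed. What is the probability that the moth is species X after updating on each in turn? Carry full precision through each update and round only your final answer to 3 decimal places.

Each posterior becomes the prior for the next update.
After a key feature='present': P(species X) = 0.5·0.9000 / (0.5·0.9000 + 0.15·0.1000) ≈ 0.9677
After a behavioural cue='not observed': P(species X) = 0.5·0.9677 / (0.5·0.9677 + 0.35·0.0323) ≈ 0.9772
After a key feature='present': P(species X) = 0.5·0.9772 / (0.5·0.9772 + 0.15·0.0228) ≈ 0.9930
After a key feature='absent': P(species X) = 0.5·0.9930 / (0.5·0.9930 + 0.85·0.0070) ≈ 0.9882
After a behavioural cue='not observed': P(species X) = 0.5·0.9882 / (0.5·0.9882 + 0.35·0.0118) ≈ 0.9917

0.992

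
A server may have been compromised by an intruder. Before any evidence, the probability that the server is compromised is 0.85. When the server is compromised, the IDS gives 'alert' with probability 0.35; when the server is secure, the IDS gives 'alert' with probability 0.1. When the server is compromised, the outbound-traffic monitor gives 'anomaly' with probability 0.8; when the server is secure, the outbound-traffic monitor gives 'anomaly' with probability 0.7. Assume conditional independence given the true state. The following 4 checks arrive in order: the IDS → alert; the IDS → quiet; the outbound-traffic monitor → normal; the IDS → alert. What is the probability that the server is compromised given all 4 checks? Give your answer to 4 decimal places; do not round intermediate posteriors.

After the IDS='alert': P(compromised) = 0.35·0.8500 / (0.35·0.8500 + 0.1·0.1500) ≈ 0.9520
After the IDS='quiet': P(compromised) = 0.65·0.9520 / (0.65·0.9520 + 0.9·0.0480) ≈ 0.9347
After the outbound-traffic monitor='normal': P(compromised) = 0.2·0.9347 / (0.2·0.9347 + 0.3·0.0653) ≈ 0.9052
After the IDS='alert': P(compromised) = 0.35·0.9052 / (0.35·0.9052 + 0.1·0.0948) ≈ 0.9709

0.9709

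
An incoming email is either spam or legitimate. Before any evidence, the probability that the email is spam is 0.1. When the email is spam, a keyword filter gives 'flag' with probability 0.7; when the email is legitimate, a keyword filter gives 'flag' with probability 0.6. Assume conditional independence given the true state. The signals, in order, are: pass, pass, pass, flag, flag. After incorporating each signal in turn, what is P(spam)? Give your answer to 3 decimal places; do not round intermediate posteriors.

0.060

After 'pass': P(spam) = 0.3·0.1000 / (0.3·0.1000 + 0.4·0.9000) ≈ 0.0769
After 'pass': P(spam) = 0.3·0.0769 / (0.3·0.0769 + 0.4·0.9231) ≈ 0.0588
After 'pass': P(spam) = 0.3·0.0588 / (0.3·0.0588 + 0.4·0.9412) ≈ 0.0448
After 'flag': P(spam) = 0.7·0.0448 / (0.7·0.0448 + 0.6·0.9552) ≈ 0.0519
After 'flag': P(spam) = 0.7·0.0519 / (0.7·0.0519 + 0.6·0.9481) ≈ 0.0600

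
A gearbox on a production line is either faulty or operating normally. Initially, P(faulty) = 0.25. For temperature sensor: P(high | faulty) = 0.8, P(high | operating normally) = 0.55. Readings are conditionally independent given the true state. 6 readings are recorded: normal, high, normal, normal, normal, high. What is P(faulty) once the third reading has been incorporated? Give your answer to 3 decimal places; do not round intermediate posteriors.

Each posterior becomes the prior for the next update.
After 'normal': P(faulty) = 0.2·0.2500 / (0.2·0.2500 + 0.45·0.7500) ≈ 0.1290
After 'high': P(faulty) = 0.8·0.1290 / (0.8·0.1290 + 0.55·0.8710) ≈ 0.1773
After 'normal': P(faulty) = 0.2·0.1773 / (0.2·0.1773 + 0.45·0.8227) ≈ 0.0874

0.087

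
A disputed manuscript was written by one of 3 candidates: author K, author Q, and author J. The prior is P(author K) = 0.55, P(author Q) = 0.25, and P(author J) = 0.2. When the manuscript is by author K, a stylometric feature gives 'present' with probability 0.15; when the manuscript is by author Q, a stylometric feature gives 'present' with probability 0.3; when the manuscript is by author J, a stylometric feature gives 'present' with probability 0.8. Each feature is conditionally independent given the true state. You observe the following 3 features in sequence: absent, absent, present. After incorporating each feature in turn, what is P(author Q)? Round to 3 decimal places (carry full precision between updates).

0.358

After 'absent': normaliser = 0.85·0.5500 + 0.7·0.2500 + 0.2·0.2000; P(author K) ≈ 0.6850, P(author Q) ≈ 0.2564, P(author J) ≈ 0.0586
After 'absent': normaliser = 0.85·0.6850 + 0.7·0.2564 + 0.2·0.0586; P(author K) ≈ 0.7528, P(author Q) ≈ 0.2321, P(author J) ≈ 0.0152
After 'present': normaliser = 0.15·0.7528 + 0.3·0.2321 + 0.8·0.0152; P(author K) ≈ 0.5801, P(author Q) ≈ 0.3576, P(author J) ≈ 0.0623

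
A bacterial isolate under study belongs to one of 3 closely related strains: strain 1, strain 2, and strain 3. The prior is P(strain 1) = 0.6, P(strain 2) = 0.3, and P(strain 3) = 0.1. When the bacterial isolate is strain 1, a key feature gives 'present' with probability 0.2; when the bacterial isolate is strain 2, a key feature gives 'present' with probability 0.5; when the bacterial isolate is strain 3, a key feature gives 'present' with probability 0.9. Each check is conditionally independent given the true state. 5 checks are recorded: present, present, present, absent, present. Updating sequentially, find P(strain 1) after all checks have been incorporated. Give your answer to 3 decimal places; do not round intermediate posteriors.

0.046

After 'present': normaliser = 0.2·0.6000 + 0.5·0.3000 + 0.9·0.1000; P(strain 1) ≈ 0.3333, P(strain 2) ≈ 0.4167, P(strain 3) ≈ 0.2500
After 'present': normaliser = 0.2·0.3333 + 0.5·0.4167 + 0.9·0.2500; P(strain 1) ≈ 0.1333, P(strain 2) ≈ 0.4167, P(strain 3) ≈ 0.4500
After 'present': normaliser = 0.2·0.1333 + 0.5·0.4167 + 0.9·0.4500; P(strain 1) ≈ 0.0417, P(strain 2) ≈ 0.3255, P(strain 3) ≈ 0.6328
After 'absent': normaliser = 0.8·0.0417 + 0.5·0.3255 + 0.1·0.6328; P(strain 1) ≈ 0.1285, P(strain 2) ≈ 0.6275, P(strain 3) ≈ 0.2440
After 'present': normaliser = 0.2·0.1285 + 0.5·0.6275 + 0.9·0.2440; P(strain 1) ≈ 0.0460, P(strain 2) ≈ 0.5612, P(strain 3) ≈ 0.3928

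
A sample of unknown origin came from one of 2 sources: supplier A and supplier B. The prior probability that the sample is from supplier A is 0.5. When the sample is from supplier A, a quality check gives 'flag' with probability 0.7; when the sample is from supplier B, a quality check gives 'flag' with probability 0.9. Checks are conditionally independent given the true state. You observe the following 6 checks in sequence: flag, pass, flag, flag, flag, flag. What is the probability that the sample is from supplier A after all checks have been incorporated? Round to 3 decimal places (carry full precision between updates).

After 'flag': P(supplier A) = 0.7·0.5000 / (0.7·0.5000 + 0.9·0.5000) ≈ 0.4375
After 'pass': P(supplier A) = 0.3·0.4375 / (0.3·0.4375 + 0.1·0.5625) ≈ 0.7000
After 'flag': P(supplier A) = 0.7·0.7000 / (0.7·0.7000 + 0.9·0.3000) ≈ 0.6447
After 'flag': P(supplier A) = 0.7·0.6447 / (0.7·0.6447 + 0.9·0.3553) ≈ 0.5853
After 'flag': P(supplier A) = 0.7·0.5853 / (0.7·0.5853 + 0.9·0.4147) ≈ 0.5233
After 'flag': P(supplier A) = 0.7·0.5233 / (0.7·0.5233 + 0.9·0.4767) ≈ 0.4606

0.461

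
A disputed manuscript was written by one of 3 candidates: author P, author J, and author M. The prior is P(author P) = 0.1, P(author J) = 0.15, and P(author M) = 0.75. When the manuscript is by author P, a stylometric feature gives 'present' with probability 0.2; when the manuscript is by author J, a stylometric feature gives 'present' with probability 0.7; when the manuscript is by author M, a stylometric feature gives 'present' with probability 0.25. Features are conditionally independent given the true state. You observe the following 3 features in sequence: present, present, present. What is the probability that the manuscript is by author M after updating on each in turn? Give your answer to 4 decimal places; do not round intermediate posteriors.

0.1832

After 'present': normaliser = 0.2·0.1000 + 0.7·0.1500 + 0.25·0.7500; P(author P) ≈ 0.0640, P(author J) ≈ 0.3360, P(author M) ≈ 0.6000
After 'present': normaliser = 0.2·0.0640 + 0.7·0.3360 + 0.25·0.6000; P(author P) ≈ 0.0322, P(author J) ≈ 0.5910, P(author M) ≈ 0.3769
After 'present': normaliser = 0.2·0.0322 + 0.7·0.5910 + 0.25·0.3769; P(author P) ≈ 0.0125, P(author J) ≈ 0.8043, P(author M) ≈ 0.1832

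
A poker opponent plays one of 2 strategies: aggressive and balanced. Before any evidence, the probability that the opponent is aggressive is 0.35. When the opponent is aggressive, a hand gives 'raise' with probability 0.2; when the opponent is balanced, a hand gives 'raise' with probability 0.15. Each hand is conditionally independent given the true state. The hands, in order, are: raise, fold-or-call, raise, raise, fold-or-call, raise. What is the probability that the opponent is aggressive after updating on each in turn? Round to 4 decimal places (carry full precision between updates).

0.6012

Each posterior becomes the prior for the next update.
After 'raise': P(aggressive) = 0.2·0.3500 / (0.2·0.3500 + 0.15·0.6500) ≈ 0.4179
After 'fold-or-call': P(aggressive) = 0.8·0.4179 / (0.8·0.4179 + 0.85·0.5821) ≈ 0.4032
After 'raise': P(aggressive) = 0.2·0.4032 / (0.2·0.4032 + 0.15·0.5968) ≈ 0.4739
After 'raise': P(aggressive) = 0.2·0.4739 / (0.2·0.4739 + 0.15·0.5261) ≈ 0.5457
After 'fold-or-call': P(aggressive) = 0.8·0.5457 / (0.8·0.5457 + 0.85·0.4543) ≈ 0.5307
After 'raise': P(aggressive) = 0.2·0.5307 / (0.2·0.5307 + 0.15·0.4693) ≈ 0.6012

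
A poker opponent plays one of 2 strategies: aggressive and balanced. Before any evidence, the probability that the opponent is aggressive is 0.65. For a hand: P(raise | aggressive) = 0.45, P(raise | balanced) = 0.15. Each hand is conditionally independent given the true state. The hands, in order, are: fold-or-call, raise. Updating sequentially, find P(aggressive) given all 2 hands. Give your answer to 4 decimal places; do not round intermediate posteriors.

After 'fold-or-call': P(aggressive) = 0.55·0.6500 / (0.55·0.6500 + 0.85·0.3500) ≈ 0.5458
After 'raise': P(aggressive) = 0.45·0.5458 / (0.45·0.5458 + 0.15·0.4542) ≈ 0.7828

0.7828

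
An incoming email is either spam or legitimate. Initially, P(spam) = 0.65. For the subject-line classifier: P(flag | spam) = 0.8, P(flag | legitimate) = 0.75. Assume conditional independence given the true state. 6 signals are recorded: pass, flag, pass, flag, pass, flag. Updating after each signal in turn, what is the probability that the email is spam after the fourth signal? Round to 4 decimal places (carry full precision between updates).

0.5749

After 'pass': P(spam) = 0.2·0.6500 / (0.2·0.6500 + 0.25·0.3500) ≈ 0.5977
After 'flag': P(spam) = 0.8·0.5977 / (0.8·0.5977 + 0.75·0.4023) ≈ 0.6131
After 'pass': P(spam) = 0.2·0.6131 / (0.2·0.6131 + 0.25·0.3869) ≈ 0.5590
After 'flag': P(spam) = 0.8·0.5590 / (0.8·0.5590 + 0.75·0.4410) ≈ 0.5749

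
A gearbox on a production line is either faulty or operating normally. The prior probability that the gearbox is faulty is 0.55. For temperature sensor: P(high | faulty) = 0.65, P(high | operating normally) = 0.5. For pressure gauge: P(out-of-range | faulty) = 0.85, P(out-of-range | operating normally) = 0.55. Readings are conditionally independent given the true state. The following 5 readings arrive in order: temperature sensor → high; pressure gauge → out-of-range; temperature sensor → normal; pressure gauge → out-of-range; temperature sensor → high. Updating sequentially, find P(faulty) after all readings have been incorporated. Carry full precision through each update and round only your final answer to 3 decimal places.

0.775

After temperature sensor='high': P(faulty) = 0.65·0.5500 / (0.65·0.5500 + 0.5·0.4500) ≈ 0.6137
After pressure gauge='out-of-range': P(faulty) = 0.85·0.6137 / (0.85·0.6137 + 0.55·0.3863) ≈ 0.7106
After temperature sensor='normal': P(faulty) = 0.35·0.7106 / (0.35·0.7106 + 0.5·0.2894) ≈ 0.6322
After pressure gauge='out-of-range': P(faulty) = 0.85·0.6322 / (0.85·0.6322 + 0.55·0.3678) ≈ 0.7265
After temperature sensor='high': P(faulty) = 0.65·0.7265 / (0.65·0.7265 + 0.5·0.2735) ≈ 0.7755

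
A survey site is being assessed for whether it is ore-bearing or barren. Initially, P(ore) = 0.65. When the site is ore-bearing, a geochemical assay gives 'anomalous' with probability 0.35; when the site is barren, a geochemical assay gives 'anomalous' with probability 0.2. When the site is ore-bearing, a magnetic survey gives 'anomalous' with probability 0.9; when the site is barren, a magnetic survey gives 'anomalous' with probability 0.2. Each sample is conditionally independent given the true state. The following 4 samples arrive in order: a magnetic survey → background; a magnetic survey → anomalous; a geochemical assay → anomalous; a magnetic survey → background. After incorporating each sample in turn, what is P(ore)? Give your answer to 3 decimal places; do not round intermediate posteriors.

After a magnetic survey='background': P(ore) = 0.1·0.6500 / (0.1·0.6500 + 0.8·0.3500) ≈ 0.1884
After a magnetic survey='anomalous': P(ore) = 0.9·0.1884 / (0.9·0.1884 + 0.2·0.8116) ≈ 0.5109
After a geochemical assay='anomalous': P(ore) = 0.35·0.5109 / (0.35·0.5109 + 0.2·0.4891) ≈ 0.6464
After a magnetic survey='background': P(ore) = 0.1·0.6464 / (0.1·0.6464 + 0.8·0.3536) ≈ 0.1860

0.186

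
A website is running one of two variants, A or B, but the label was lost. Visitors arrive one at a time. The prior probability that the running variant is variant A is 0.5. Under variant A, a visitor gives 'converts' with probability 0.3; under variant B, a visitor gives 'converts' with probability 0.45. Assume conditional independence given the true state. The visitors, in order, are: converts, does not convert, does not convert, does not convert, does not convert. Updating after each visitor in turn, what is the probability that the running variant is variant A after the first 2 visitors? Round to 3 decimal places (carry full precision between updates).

0.459

After 'converts': P(A) = 0.3·0.5000 / (0.3·0.5000 + 0.45·0.5000) ≈ 0.4000
After 'does not convert': P(A) = 0.7·0.4000 / (0.7·0.4000 + 0.55·0.6000) ≈ 0.4590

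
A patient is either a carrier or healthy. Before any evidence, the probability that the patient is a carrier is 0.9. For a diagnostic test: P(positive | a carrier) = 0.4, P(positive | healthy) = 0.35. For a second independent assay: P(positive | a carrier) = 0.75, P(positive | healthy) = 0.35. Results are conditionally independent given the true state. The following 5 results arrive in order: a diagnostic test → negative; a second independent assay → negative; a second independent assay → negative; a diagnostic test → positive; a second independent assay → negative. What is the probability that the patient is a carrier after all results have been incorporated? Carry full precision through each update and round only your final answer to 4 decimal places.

After a diagnostic test='negative': P(carrier) = 0.6·0.9000 / (0.6·0.9000 + 0.65·0.1000) ≈ 0.8926
After a second independent assay='negative': P(carrier) = 0.25·0.8926 / (0.25·0.8926 + 0.65·0.1074) ≈ 0.7616
After a second independent assay='negative': P(carrier) = 0.25·0.7616 / (0.25·0.7616 + 0.65·0.2384) ≈ 0.5514
After a diagnostic test='positive': P(carrier) = 0.4·0.5514 / (0.4·0.5514 + 0.35·0.4486) ≈ 0.5841
After a second independent assay='negative': P(carrier) = 0.25·0.5841 / (0.25·0.5841 + 0.65·0.4159) ≈ 0.3507

0.3507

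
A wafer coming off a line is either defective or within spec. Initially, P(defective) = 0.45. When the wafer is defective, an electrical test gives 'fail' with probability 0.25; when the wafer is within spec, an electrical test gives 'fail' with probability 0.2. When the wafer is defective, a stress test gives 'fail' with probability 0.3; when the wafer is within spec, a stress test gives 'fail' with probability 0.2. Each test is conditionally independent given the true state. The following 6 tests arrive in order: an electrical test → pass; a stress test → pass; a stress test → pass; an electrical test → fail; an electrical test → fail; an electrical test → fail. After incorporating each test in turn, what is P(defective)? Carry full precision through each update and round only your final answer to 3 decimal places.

After an electrical test='pass': P(defective) = 0.75·0.4500 / (0.75·0.4500 + 0.8·0.5500) ≈ 0.4341
After a stress test='pass': P(defective) = 0.7·0.4341 / (0.7·0.4341 + 0.8·0.5659) ≈ 0.4016
After a stress test='pass': P(defective) = 0.7·0.4016 / (0.7·0.4016 + 0.8·0.5984) ≈ 0.3700
After an electrical test='fail': P(defective) = 0.25·0.3700 / (0.25·0.3700 + 0.2·0.6300) ≈ 0.4233
After an electrical test='fail': P(defective) = 0.25·0.4233 / (0.25·0.4233 + 0.2·0.5767) ≈ 0.4785
After an electrical test='fail': P(defective) = 0.25·0.4785 / (0.25·0.4785 + 0.2·0.5215) ≈ 0.5342

0.534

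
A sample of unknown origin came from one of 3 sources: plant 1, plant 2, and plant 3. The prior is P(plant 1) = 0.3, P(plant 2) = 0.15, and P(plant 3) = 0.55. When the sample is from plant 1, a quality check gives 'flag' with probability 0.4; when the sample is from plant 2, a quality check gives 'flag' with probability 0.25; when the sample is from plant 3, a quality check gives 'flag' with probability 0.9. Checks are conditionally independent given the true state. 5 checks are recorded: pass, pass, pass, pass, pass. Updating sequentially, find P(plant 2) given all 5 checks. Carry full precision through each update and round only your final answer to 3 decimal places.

0.604

Each posterior becomes the prior for the next update.
After 'pass': normaliser = 0.6·0.3000 + 0.75·0.1500 + 0.1·0.5500; P(plant 1) ≈ 0.5180, P(plant 2) ≈ 0.3237, P(plant 3) ≈ 0.1583
After 'pass': normaliser = 0.6·0.5180 + 0.75·0.3237 + 0.1·0.1583; P(plant 1) ≈ 0.5458, P(plant 2) ≈ 0.4264, P(plant 3) ≈ 0.0278
After 'pass': normaliser = 0.6·0.5458 + 0.75·0.4264 + 0.1·0.0278; P(plant 1) ≈ 0.5038, P(plant 2) ≈ 0.4920, P(plant 3) ≈ 0.0043
After 'pass': normaliser = 0.6·0.5038 + 0.75·0.4920 + 0.1·0.0043; P(plant 1) ≈ 0.4500, P(plant 2) ≈ 0.5493, P(plant 3) ≈ 0.0006
After 'pass': normaliser = 0.6·0.4500 + 0.75·0.5493 + 0.1·0.0006; P(plant 1) ≈ 0.3959, P(plant 2) ≈ 0.6040, P(plant 3) ≈ 0.0001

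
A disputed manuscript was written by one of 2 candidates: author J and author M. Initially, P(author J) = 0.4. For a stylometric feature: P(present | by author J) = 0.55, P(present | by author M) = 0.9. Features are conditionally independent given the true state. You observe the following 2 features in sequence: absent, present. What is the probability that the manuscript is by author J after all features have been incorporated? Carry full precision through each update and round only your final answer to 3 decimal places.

0.647

After 'absent': P(author J) = 0.45·0.4000 / (0.45·0.4000 + 0.1·0.6000) ≈ 0.7500
After 'present': P(author J) = 0.55·0.7500 / (0.55·0.7500 + 0.9·0.2500) ≈ 0.6471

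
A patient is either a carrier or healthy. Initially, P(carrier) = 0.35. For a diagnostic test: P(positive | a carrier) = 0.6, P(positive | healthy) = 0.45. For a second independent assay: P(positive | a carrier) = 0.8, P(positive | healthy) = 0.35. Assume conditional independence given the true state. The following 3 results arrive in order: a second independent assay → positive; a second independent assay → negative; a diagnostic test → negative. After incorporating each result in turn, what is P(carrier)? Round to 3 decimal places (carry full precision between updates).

0.216

After a second independent assay='positive': P(carrier) = 0.8·0.3500 / (0.8·0.3500 + 0.35·0.6500) ≈ 0.5517
After a second independent assay='negative': P(carrier) = 0.2·0.5517 / (0.2·0.5517 + 0.65·0.4483) ≈ 0.2747
After a diagnostic test='negative': P(carrier) = 0.4·0.2747 / (0.4·0.2747 + 0.55·0.7253) ≈ 0.2159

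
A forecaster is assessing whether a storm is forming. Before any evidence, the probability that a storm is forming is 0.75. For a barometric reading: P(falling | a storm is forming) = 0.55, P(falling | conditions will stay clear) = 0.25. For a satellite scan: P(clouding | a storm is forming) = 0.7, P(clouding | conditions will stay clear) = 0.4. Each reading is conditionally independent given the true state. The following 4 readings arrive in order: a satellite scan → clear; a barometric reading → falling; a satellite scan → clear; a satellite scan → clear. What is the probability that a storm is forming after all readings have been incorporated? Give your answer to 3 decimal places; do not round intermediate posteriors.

0.452

After a satellite scan='clear': P(storm) = 0.3·0.7500 / (0.3·0.7500 + 0.6·0.2500) ≈ 0.6000
After a barometric reading='falling': P(storm) = 0.55·0.6000 / (0.55·0.6000 + 0.25·0.4000) ≈ 0.7674
After a satellite scan='clear': P(storm) = 0.3·0.7674 / (0.3·0.7674 + 0.6·0.2326) ≈ 0.6226
After a satellite scan='clear': P(storm) = 0.3·0.6226 / (0.3·0.6226 + 0.6·0.3774) ≈ 0.4521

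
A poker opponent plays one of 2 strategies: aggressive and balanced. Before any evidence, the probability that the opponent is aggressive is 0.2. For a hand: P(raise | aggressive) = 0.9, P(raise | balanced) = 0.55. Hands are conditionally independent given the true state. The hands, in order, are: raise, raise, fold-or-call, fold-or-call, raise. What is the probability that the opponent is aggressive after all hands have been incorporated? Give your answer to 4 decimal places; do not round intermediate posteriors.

Each posterior becomes the prior for the next update.
After 'raise': P(aggressive) = 0.9·0.2000 / (0.9·0.2000 + 0.55·0.8000) ≈ 0.2903
After 'raise': P(aggressive) = 0.9·0.2903 / (0.9·0.2903 + 0.55·0.7097) ≈ 0.4010
After 'fold-or-call': P(aggressive) = 0.1·0.4010 / (0.1·0.4010 + 0.45·0.5990) ≈ 0.1295
After 'fold-or-call': P(aggressive) = 0.1·0.1295 / (0.1·0.1295 + 0.45·0.8705) ≈ 0.0320
After 'raise': P(aggressive) = 0.9·0.0320 / (0.9·0.0320 + 0.55·0.9680) ≈ 0.0513

0.0513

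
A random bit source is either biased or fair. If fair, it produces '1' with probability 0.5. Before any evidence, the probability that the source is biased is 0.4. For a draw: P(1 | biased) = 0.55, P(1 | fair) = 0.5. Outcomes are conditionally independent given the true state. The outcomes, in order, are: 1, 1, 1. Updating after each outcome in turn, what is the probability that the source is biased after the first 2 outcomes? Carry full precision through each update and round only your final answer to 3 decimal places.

0.446

Each posterior becomes the prior for the next update.
After '1': P(biased) = 0.55·0.4000 / (0.55·0.4000 + 0.5·0.6000) ≈ 0.4231
After '1': P(biased) = 0.55·0.4231 / (0.55·0.4231 + 0.5·0.5769) ≈ 0.4465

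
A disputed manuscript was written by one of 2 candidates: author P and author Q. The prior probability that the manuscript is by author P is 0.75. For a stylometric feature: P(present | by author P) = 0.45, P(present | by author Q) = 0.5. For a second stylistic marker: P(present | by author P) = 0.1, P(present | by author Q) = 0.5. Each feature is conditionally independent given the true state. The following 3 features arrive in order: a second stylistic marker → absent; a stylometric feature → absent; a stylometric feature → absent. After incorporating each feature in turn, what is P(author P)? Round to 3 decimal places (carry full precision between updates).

After a second stylistic marker='absent': P(author P) = 0.9·0.7500 / (0.9·0.7500 + 0.5·0.2500) ≈ 0.8438
After a stylometric feature='absent': P(author P) = 0.55·0.8438 / (0.55·0.8438 + 0.5·0.1562) ≈ 0.8559
After a stylometric feature='absent': P(author P) = 0.55·0.8559 / (0.55·0.8559 + 0.5·0.1441) ≈ 0.8673

0.867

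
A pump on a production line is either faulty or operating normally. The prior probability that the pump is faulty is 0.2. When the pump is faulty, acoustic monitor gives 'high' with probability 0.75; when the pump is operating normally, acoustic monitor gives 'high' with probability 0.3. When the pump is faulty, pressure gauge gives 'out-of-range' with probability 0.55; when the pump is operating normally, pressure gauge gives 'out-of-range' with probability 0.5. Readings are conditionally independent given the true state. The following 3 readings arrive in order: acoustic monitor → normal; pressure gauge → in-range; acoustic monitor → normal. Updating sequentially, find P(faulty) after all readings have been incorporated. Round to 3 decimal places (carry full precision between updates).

After acoustic monitor='normal': P(faulty) = 0.25·0.2000 / (0.25·0.2000 + 0.7·0.8000) ≈ 0.0820
After pressure gauge='in-range': P(faulty) = 0.45·0.0820 / (0.45·0.0820 + 0.5·0.9180) ≈ 0.0744
After acoustic monitor='normal': P(faulty) = 0.25·0.0744 / (0.25·0.0744 + 0.7·0.9256) ≈ 0.0279

0.028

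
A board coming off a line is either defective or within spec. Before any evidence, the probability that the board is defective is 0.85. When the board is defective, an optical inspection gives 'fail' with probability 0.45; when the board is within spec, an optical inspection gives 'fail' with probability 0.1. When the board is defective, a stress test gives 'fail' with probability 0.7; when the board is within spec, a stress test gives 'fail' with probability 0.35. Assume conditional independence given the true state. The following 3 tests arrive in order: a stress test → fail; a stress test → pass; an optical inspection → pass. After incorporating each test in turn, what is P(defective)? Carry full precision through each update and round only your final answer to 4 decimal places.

After a stress test='fail': P(defective) = 0.7·0.8500 / (0.7·0.8500 + 0.35·0.1500) ≈ 0.9189
After a stress test='pass': P(defective) = 0.3·0.9189 / (0.3·0.9189 + 0.65·0.0811) ≈ 0.8395
After an optical inspection='pass': P(defective) = 0.55·0.8395 / (0.55·0.8395 + 0.9·0.1605) ≈ 0.7617

0.7617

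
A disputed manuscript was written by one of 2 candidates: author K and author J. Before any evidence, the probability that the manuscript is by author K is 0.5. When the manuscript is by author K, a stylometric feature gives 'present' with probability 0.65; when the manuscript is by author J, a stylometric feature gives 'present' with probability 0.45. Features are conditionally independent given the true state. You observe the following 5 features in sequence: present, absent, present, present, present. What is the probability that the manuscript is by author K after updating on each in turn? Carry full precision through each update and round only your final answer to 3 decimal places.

After 'present': P(author K) = 0.65·0.5000 / (0.65·0.5000 + 0.45·0.5000) ≈ 0.5909
After 'absent': P(author K) = 0.35·0.5909 / (0.35·0.5909 + 0.55·0.4091) ≈ 0.4789
After 'present': P(author K) = 0.65·0.4789 / (0.65·0.4789 + 0.45·0.5211) ≈ 0.5704
After 'present': P(author K) = 0.65·0.5704 / (0.65·0.5704 + 0.45·0.4296) ≈ 0.6573
After 'present': P(author K) = 0.65·0.6573 / (0.65·0.6573 + 0.45·0.3427) ≈ 0.7348

0.735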